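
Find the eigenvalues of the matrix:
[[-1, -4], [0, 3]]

Characteristic equation: det(A - λI) = 0
λ² - (trace)λ + (det) = 0
trace = -1 + 3 = 2, det = (-1)(3) - (-4)(0) = -3
λ² - (2)λ + (-3) = 0
λ = (2 ± √((2)² - 4·(-3))) / 2 = (2 ± √16) / 2
Solving: λ = -1, 3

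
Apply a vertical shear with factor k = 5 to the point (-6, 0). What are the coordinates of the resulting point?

Shear matrix for vertical shear with factor k = 5:
[[1, 0], [5, 1]]
Result: (-6, 0) → (-6, -30)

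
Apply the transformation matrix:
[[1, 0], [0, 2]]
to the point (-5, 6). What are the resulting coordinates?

Matrix multiplication:
[[1, 0], [0, 2]] × [-5, 6]ᵀ
= [(1)(-5) + (0)(6), (0)(-5) + (2)(6)]ᵀ
= [-5, 12]ᵀ
Result: (-5, 12)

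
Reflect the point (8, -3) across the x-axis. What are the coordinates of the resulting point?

Reflection across x-axis: (8, -3) → (8, 3)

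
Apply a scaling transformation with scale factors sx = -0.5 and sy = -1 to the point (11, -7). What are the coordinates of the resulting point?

Scaling matrix:
[[-0.50, 0], [0, -1]]
Result: (11 × -0.5, -7 × -1) = (-5.5, 7)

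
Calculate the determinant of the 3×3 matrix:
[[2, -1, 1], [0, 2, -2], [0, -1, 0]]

Expansion along first row:
det = 2·det([[2,-2],[-1,0]]) - -1·det([[0,-2],[0,0]]) + 1·det([[0,2],[0,-1]])
    = 2·(2·0 - -2·-1) - -1·(0·0 - -2·0) + 1·(0·-1 - 2·0)
    = 2·-2 - -1·0 + 1·0
    = -4 + 0 + 0 = -4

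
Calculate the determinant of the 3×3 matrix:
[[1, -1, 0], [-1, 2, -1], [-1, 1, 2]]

Expansion along first row:
det = 1·det([[2,-1],[1,2]]) - -1·det([[-1,-1],[-1,2]]) + 0·det([[-1,2],[-1,1]])
    = 1·(2·2 - -1·1) - -1·(-1·2 - -1·-1) + 0·(-1·1 - 2·-1)
    = 1·5 - -1·-3 + 0·1
    = 5 + -3 + 0 = 2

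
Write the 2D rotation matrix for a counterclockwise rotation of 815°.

Rotation matrix formula: [[cos θ, -sin θ], [sin θ, cos θ]]
For θ = 815°:
cos(815°) = -0.0872
sin(815°) = 0.9962
Result: [[-0.0872, -0.9962], [0.9962, -0.0872]]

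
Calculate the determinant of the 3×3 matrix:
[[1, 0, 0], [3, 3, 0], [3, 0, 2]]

Expansion along first row:
det = 1·det([[3,0],[0,2]]) - 0·det([[3,0],[3,2]]) + 0·det([[3,3],[3,0]])
    = 1·(3·2 - 0·0) - 0·(3·2 - 0·3) + 0·(3·0 - 3·3)
    = 1·6 - 0·6 + 0·-9
    = 6 + 0 + 0 = 6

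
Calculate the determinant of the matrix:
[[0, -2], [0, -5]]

For a 2×2 matrix [[a, b], [c, d]], det = ad - bc
det = (0)(-5) - (-2)(0) = 0 - 0 = 0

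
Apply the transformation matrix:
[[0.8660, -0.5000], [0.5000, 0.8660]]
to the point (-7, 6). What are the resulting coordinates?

Matrix multiplication:
[[0.8660, -0.5000], [0.5000, 0.8660]] × [-7, 6]ᵀ
= [(0.8660)(-7) + (-0.5000)(6), (0.5000)(-7) + (0.8660)(6)]ᵀ
= [-9.0620, 1.6960]ᵀ
Result: (-9.0620, 1.6960)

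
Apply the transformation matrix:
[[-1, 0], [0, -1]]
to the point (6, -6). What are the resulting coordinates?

Matrix multiplication:
[[-1, 0], [0, -1]] × [6, -6]ᵀ
= [(-1)(6) + (0)(-6), (0)(6) + (-1)(-6)]ᵀ
= [-6, 6]ᵀ
Result: (-6, 6)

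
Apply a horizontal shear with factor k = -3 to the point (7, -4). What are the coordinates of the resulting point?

Shear matrix for horizontal shear with factor k = -3:
[[1, -3], [0, 1]]
Result: (7, -4) → (19, -4)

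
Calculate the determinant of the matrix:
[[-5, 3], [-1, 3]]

For a 2×2 matrix [[a, b], [c, d]], det = ad - bc
det = (-5)(3) - (3)(-1) = -15 - -3 = -12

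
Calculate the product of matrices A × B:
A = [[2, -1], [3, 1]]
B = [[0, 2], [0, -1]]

Matrix multiplication:
C[0][0] = 2×0 + -1×0 = 0
C[0][1] = 2×2 + -1×-1 = 5
C[1][0] = 3×0 + 1×0 = 0
C[1][1] = 3×2 + 1×-1 = 5
Result: [[0, 5], [0, 5]]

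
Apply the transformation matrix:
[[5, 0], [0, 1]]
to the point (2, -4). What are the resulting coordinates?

Matrix multiplication:
[[5, 0], [0, 1]] × [2, -4]ᵀ
= [(5)(2) + (0)(-4), (0)(2) + (1)(-4)]ᵀ
= [10, -4]ᵀ
Result: (10, -4)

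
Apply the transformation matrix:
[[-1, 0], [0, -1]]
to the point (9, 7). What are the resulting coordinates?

Matrix multiplication:
[[-1, 0], [0, -1]] × [9, 7]ᵀ
= [(-1)(9) + (0)(7), (0)(9) + (-1)(7)]ᵀ
= [-9, -7]ᵀ
Result: (-9, -7)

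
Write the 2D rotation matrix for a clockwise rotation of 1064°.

Rotation matrix formula: [[cos θ, -sin θ], [sin θ, cos θ]]
A clockwise rotation by 1064° is equivalent to a counterclockwise rotation by -1064°.
For θ = -1064°:
cos(-1064°) = 0.9613
sin(-1064°) = 0.2756
Result: [[0.9613, -0.2756], [0.2756, 0.9613]]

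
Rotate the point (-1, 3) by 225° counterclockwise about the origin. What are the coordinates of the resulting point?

Rotation matrix for 225°: [[cos 225°, -sin 225°], [sin 225°, cos 225°]] ≈ [[-0.707107, 0.707107], [-0.707107, -0.707107]]
[[-0.707107, 0.707107], [-0.707107, -0.707107]] × [-1, 3]ᵀ ≈ [2.8284, -1.4142]ᵀ
Result: (2.8284, -1.4142)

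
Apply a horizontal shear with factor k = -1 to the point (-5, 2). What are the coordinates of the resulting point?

Shear matrix for horizontal shear with factor k = -1:
[[1, -1], [0, 1]]
Result: (-5, 2) → (-7, 2)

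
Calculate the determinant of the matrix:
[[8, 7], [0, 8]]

For a 2×2 matrix [[a, b], [c, d]], det = ad - bc
det = (8)(8) - (7)(0) = 64 - 0 = 64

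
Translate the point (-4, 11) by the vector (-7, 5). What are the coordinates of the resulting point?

Translation by (-7, 5) (homogeneous matrix [[1, 0, -7], [0, 1, 5], [0, 0, 1]]):
x' = -4 + -7 = -11
y' = 11 + 5 = 16
Result: (-11, 16)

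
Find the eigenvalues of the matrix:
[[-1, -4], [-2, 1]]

Characteristic equation: det(A - λI) = 0
λ² - (trace)λ + (det) = 0
trace = -1 + 1 = 0, det = (-1)(1) - (-4)(-2) = -9
λ² - (0)λ + (-9) = 0
λ = (0 ± √((0)² - 4·(-9))) / 2 = (0 ± √36) / 2
Solving: λ = -3, 3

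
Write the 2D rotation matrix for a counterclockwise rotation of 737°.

Rotation matrix formula: [[cos θ, -sin θ], [sin θ, cos θ]]
For θ = 737°:
cos(737°) = 0.9563
sin(737°) = 0.2924
Result: [[0.9563, -0.2924], [0.2924, 0.9563]]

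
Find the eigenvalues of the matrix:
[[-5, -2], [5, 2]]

Characteristic equation: det(A - λI) = 0
λ² - (trace)λ + (det) = 0
trace = -5 + 2 = -3, det = (-5)(2) - (-2)(5) = 0
λ² - (-3)λ + (0) = 0
λ = (-3 ± √((-3)² - 4·(0))) / 2 = (-3 ± √9) / 2
Solving: λ = -3, 0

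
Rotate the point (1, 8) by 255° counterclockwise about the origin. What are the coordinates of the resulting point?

Rotation matrix for 255°: [[cos 255°, -sin 255°], [sin 255°, cos 255°]] ≈ [[-0.258819, 0.965926], [-0.965926, -0.258819]]
[[-0.258819, 0.965926], [-0.965926, -0.258819]] × [1, 8]ᵀ ≈ [7.4686, -3.0365]ᵀ
Result: (7.4686, -3.0365)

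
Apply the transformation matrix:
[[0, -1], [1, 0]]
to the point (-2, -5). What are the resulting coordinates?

Matrix multiplication:
[[0, -1], [1, 0]] × [-2, -5]ᵀ
= [(0)(-2) + (-1)(-5), (1)(-2) + (0)(-5)]ᵀ
= [5, -2]ᵀ
Result: (5, -2)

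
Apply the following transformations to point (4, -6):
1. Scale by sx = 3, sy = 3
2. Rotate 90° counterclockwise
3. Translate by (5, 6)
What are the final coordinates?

Step 1: Scale → (12, -18)
Step 2: Rotate 90° → (18, 12)
Step 3: Translate → (23, 18)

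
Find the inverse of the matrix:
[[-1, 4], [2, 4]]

For [[a,b],[c,d]], inverse = (1/det)·[[d,-b],[-c,a]]
det = (-1)(4) - (4)(2) = -4 - 8 = -12
Inverse = (1/-12)·[[4, -4], [-2, -1]]
= [[-1/3, 1/3], [1/6, 1/12]]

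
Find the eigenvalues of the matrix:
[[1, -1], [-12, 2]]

Characteristic equation: det(A - λI) = 0
λ² - (trace)λ + (det) = 0
trace = 1 + 2 = 3, det = (1)(2) - (-1)(-12) = -10
λ² - (3)λ + (-10) = 0
λ = (3 ± √((3)² - 4·(-10))) / 2 = (3 ± √49) / 2
Solving: λ = -2, 5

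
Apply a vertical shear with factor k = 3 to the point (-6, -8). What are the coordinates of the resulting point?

Shear matrix for vertical shear with factor k = 3:
[[1, 0], [3, 1]]
Result: (-6, -8) → (-6, -26)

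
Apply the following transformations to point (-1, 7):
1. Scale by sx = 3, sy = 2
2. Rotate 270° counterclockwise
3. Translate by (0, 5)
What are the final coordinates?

Step 1: Scale → (-3, 14)
Step 2: Rotate 270° → (14, 3)
Step 3: Translate → (14, 8)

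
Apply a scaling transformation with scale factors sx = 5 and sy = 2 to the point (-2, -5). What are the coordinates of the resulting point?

Scaling matrix:
[[5, 0], [0, 2]]
Result: (-2 × 5, -5 × 2) = (-10, -10)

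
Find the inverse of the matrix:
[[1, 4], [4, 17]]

For [[a,b],[c,d]], inverse = (1/det)·[[d,-b],[-c,a]]
det = (1)(17) - (4)(4) = 17 - 16 = 1
Inverse = [[17, -4], [-4, 1]]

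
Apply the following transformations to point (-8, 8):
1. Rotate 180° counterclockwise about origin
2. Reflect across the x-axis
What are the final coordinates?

Step 1: Rotate 180° → (8, -8)
Step 2: Reflect across x-axis → (8, 8)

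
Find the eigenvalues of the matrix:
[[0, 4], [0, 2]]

Characteristic equation: det(A - λI) = 0
λ² - (trace)λ + (det) = 0
trace = 0 + 2 = 2, det = (0)(2) - (4)(0) = 0
λ² - (2)λ + (0) = 0
λ = (2 ± √((2)² - 4·(0))) / 2 = (2 ± √4) / 2
Solving: λ = 0, 2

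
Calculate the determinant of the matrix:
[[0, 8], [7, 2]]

For a 2×2 matrix [[a, b], [c, d]], det = ad - bc
det = (0)(2) - (8)(7) = 0 - 56 = -56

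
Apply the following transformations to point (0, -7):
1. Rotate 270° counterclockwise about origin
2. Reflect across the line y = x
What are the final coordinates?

Step 1: Rotate 270° → (-7, 0)
Step 2: Reflect across line y = x → (0, -7)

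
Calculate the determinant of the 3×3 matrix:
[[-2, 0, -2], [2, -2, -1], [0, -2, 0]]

Expansion along first row:
det = -2·det([[-2,-1],[-2,0]]) - 0·det([[2,-1],[0,0]]) + -2·det([[2,-2],[0,-2]])
    = -2·(-2·0 - -1·-2) - 0·(2·0 - -1·0) + -2·(2·-2 - -2·0)
    = -2·-2 - 0·0 + -2·-4
    = 4 + 0 + 8 = 12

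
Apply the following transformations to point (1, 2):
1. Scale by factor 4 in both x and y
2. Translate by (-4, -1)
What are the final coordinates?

Step 1: Scale (1, 2) by 4 → (4, 8)
Step 2: Translate by (-4, -1) → (0, 7)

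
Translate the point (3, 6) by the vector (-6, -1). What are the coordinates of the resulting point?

Translation by (-6, -1) (homogeneous matrix [[1, 0, -6], [0, 1, -1], [0, 0, 1]]):
x' = 3 + -6 = -3
y' = 6 + -1 = 5
Result: (-3, 5)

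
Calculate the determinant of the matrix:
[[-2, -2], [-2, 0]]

For a 2×2 matrix [[a, b], [c, d]], det = ad - bc
det = (-2)(0) - (-2)(-2) = 0 - 4 = -4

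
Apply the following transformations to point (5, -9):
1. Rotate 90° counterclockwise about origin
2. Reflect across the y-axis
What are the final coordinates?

Step 1: Rotate 90° → (9, 5)
Step 2: Reflect across y-axis → (-9, 5)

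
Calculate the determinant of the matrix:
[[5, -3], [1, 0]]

For a 2×2 matrix [[a, b], [c, d]], det = ad - bc
det = (5)(0) - (-3)(1) = 0 - -3 = 3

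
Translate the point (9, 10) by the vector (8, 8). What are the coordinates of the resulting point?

Translation by (8, 8) (homogeneous matrix [[1, 0, 8], [0, 1, 8], [0, 0, 1]]):
x' = 9 + 8 = 17
y' = 10 + 8 = 18
Result: (17, 18)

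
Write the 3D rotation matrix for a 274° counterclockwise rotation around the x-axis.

Rotation matrix for counterclockwise 274° around x-axis:
cos(274°) = 0.0698, sin(274°) = -0.9976
Result: [[1, 0, 0], [0, 0.0698, 0.9976], [0, -0.9976, 0.0698]]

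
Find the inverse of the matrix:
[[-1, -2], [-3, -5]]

For [[a,b],[c,d]], inverse = (1/det)·[[d,-b],[-c,a]]
det = (-1)(-5) - (-2)(-3) = 5 - 6 = -1
Inverse = (1/-1)·[[-5, 2], [3, -1]]
= [[5, -2], [-3, 1]]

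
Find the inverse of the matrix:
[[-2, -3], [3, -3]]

For [[a,b],[c,d]], inverse = (1/det)·[[d,-b],[-c,a]]
det = (-2)(-3) - (-3)(3) = 6 - -9 = 15
Inverse = (1/15)·[[-3, 3], [-3, -2]]
= [[-1/5, 1/5], [-1/5, -2/15]]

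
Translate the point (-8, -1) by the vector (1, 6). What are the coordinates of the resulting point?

Translation by (1, 6) (homogeneous matrix [[1, 0, 1], [0, 1, 6], [0, 0, 1]]):
x' = -8 + 1 = -7
y' = -1 + 6 = 5
Result: (-7, 5)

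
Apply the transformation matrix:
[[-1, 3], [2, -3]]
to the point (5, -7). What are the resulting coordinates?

Matrix multiplication:
[[-1, 3], [2, -3]] × [5, -7]ᵀ
= [(-1)(5) + (3)(-7), (2)(5) + (-3)(-7)]ᵀ
= [-26, 31]ᵀ
Result: (-26, 31)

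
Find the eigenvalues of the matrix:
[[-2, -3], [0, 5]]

Characteristic equation: det(A - λI) = 0
λ² - (trace)λ + (det) = 0
trace = -2 + 5 = 3, det = (-2)(5) - (-3)(0) = -10
λ² - (3)λ + (-10) = 0
λ = (3 ± √((3)² - 4·(-10))) / 2 = (3 ± √49) / 2
Solving: λ = -2, 5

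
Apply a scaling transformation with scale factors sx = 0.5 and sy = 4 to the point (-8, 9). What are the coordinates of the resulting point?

Scaling matrix:
[[0.50, 0], [0, 4]]
Result: (-8 × 0.5, 9 × 4) = (-4, 36)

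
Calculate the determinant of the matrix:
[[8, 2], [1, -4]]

For a 2×2 matrix [[a, b], [c, d]], det = ad - bc
det = (8)(-4) - (2)(1) = -32 - 2 = -34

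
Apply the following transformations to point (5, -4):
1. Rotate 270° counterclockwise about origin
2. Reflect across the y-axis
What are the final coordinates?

Step 1: Rotate 270° → (-4, -5)
Step 2: Reflect across y-axis → (4, -5)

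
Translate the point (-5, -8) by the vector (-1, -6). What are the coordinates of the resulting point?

Translation by (-1, -6) (homogeneous matrix [[1, 0, -1], [0, 1, -6], [0, 0, 1]]):
x' = -5 + -1 = -6
y' = -8 + -6 = -14
Result: (-6, -14)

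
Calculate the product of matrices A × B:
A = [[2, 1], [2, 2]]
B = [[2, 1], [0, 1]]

Matrix multiplication:
C[0][0] = 2×2 + 1×0 = 4
C[0][1] = 2×1 + 1×1 = 3
C[1][0] = 2×2 + 2×0 = 4
C[1][1] = 2×1 + 2×1 = 4
Result: [[4, 3], [4, 4]]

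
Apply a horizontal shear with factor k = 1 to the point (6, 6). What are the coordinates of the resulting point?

Shear matrix for horizontal shear with factor k = 1:
[[1, 1], [0, 1]]
Result: (6, 6) → (12, 6)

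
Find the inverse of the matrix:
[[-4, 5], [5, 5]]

For [[a,b],[c,d]], inverse = (1/det)·[[d,-b],[-c,a]]
det = (-4)(5) - (5)(5) = -20 - 25 = -45
Inverse = (1/-45)·[[5, -5], [-5, -4]]
= [[-1/9, 1/9], [1/9, 4/45]]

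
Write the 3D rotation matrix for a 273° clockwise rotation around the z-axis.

Rotation matrix for clockwise 273° around z-axis:
A clockwise rotation by 273° is a counterclockwise rotation by -273°.
cos(-273°) = 0.0523, sin(-273°) = 0.9986
Result: [[0.0523, -0.9986, 0], [0.9986, 0.0523, 0], [0, 0, 1]]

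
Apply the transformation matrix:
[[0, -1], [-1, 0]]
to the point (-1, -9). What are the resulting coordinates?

Matrix multiplication:
[[0, -1], [-1, 0]] × [-1, -9]ᵀ
= [(0)(-1) + (-1)(-9), (-1)(-1) + (0)(-9)]ᵀ
= [9, 1]ᵀ
Result: (9, 1)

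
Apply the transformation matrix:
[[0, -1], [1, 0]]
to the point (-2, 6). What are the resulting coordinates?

Matrix multiplication:
[[0, -1], [1, 0]] × [-2, 6]ᵀ
= [(0)(-2) + (-1)(6), (1)(-2) + (0)(6)]ᵀ
= [-6, -2]ᵀ
Result: (-6, -2)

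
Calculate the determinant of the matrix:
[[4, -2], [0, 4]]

For a 2×2 matrix [[a, b], [c, d]], det = ad - bc
det = (4)(4) - (-2)(0) = 16 - 0 = 16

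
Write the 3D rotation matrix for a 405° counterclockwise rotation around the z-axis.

Rotation matrix for counterclockwise 405° around z-axis:
cos(405°) = √2/2, sin(405°) = √2/2
Result: [[√2/2, -√2/2, 0], [√2/2, √2/2, 0], [0, 0, 1]]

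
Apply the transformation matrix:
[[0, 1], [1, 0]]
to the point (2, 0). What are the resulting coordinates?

Matrix multiplication:
[[0, 1], [1, 0]] × [2, 0]ᵀ
= [(0)(2) + (1)(0), (1)(2) + (0)(0)]ᵀ
= [0, 2]ᵀ
Result: (0, 2)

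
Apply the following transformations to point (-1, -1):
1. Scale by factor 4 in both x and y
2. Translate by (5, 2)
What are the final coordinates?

Step 1: Scale (-1, -1) by 4 → (-4, -4)
Step 2: Translate by (5, 2) → (1, -2)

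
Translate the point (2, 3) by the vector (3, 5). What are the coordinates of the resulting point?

Translation by (3, 5) (homogeneous matrix [[1, 0, 3], [0, 1, 5], [0, 0, 1]]):
x' = 2 + 3 = 5
y' = 3 + 5 = 8
Result: (5, 8)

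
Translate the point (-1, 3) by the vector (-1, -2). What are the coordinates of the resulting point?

Translation by (-1, -2) (homogeneous matrix [[1, 0, -1], [0, 1, -2], [0, 0, 1]]):
x' = -1 + -1 = -2
y' = 3 + -2 = 1
Result: (-2, 1)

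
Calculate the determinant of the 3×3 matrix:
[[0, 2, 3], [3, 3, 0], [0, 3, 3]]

Expansion along first row:
det = 0·det([[3,0],[3,3]]) - 2·det([[3,0],[0,3]]) + 3·det([[3,3],[0,3]])
    = 0·(3·3 - 0·3) - 2·(3·3 - 0·0) + 3·(3·3 - 3·0)
    = 0·9 - 2·9 + 3·9
    = 0 + -18 + 27 = 9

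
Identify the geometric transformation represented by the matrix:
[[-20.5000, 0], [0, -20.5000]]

This matrix represents: uniform scaling by factor -20.5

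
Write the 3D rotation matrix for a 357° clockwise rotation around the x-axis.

Rotation matrix for clockwise 357° around x-axis:
A clockwise rotation by 357° is a counterclockwise rotation by -357°.
cos(-357°) = 0.9986, sin(-357°) = 0.0523
Result: [[1, 0, 0], [0, 0.9986, -0.0523], [0, 0.0523, 0.9986]]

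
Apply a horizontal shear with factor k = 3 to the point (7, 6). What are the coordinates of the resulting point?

Shear matrix for horizontal shear with factor k = 3:
[[1, 3], [0, 1]]
Result: (7, 6) → (25, 6)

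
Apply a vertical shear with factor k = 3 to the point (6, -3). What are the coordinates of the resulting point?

Shear matrix for vertical shear with factor k = 3:
[[1, 0], [3, 1]]
Result: (6, -3) → (6, 15)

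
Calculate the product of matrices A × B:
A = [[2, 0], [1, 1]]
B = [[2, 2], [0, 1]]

Matrix multiplication:
C[0][0] = 2×2 + 0×0 = 4
C[0][1] = 2×2 + 0×1 = 4
C[1][0] = 1×2 + 1×0 = 2
C[1][1] = 1×2 + 1×1 = 3
Result: [[4, 4], [2, 3]]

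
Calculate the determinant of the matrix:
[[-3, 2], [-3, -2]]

For a 2×2 matrix [[a, b], [c, d]], det = ad - bc
det = (-3)(-2) - (2)(-3) = 6 - -6 = 12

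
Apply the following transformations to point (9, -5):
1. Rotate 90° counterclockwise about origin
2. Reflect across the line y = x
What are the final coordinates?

Step 1: Rotate 90° → (5, 9)
Step 2: Reflect across line y = x → (9, 5)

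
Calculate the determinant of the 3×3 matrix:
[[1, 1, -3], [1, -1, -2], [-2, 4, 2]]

Expansion along first row:
det = 1·det([[-1,-2],[4,2]]) - 1·det([[1,-2],[-2,2]]) + -3·det([[1,-1],[-2,4]])
    = 1·(-1·2 - -2·4) - 1·(1·2 - -2·-2) + -3·(1·4 - -1·-2)
    = 1·6 - 1·-2 + -3·2
    = 6 + 2 + -6 = 2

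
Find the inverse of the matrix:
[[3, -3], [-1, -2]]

For [[a,b],[c,d]], inverse = (1/det)·[[d,-b],[-c,a]]
det = (3)(-2) - (-3)(-1) = -6 - 3 = -9
Inverse = (1/-9)·[[-2, 3], [1, 3]]
= [[2/9, -1/3], [-1/9, -1/3]]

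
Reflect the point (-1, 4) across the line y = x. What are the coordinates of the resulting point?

Reflection across line y = x: (-1, 4) → (4, -1)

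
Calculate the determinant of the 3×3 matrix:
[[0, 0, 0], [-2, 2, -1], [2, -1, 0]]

Expansion along first row:
det = 0·det([[2,-1],[-1,0]]) - 0·det([[-2,-1],[2,0]]) + 0·det([[-2,2],[2,-1]])
    = 0·(2·0 - -1·-1) - 0·(-2·0 - -1·2) + 0·(-2·-1 - 2·2)
    = 0·-1 - 0·2 + 0·-2
    = 0 + 0 + 0 = 0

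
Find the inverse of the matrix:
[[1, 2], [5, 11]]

For [[a,b],[c,d]], inverse = (1/det)·[[d,-b],[-c,a]]
det = (1)(11) - (2)(5) = 11 - 10 = 1
Inverse = [[11, -2], [-5, 1]]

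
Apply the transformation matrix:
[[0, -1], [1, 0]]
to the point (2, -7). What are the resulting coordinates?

Matrix multiplication:
[[0, -1], [1, 0]] × [2, -7]ᵀ
= [(0)(2) + (-1)(-7), (1)(2) + (0)(-7)]ᵀ
= [7, 2]ᵀ
Result: (7, 2)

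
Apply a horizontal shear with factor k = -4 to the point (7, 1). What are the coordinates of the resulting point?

Shear matrix for horizontal shear with factor k = -4:
[[1, -4], [0, 1]]
Result: (7, 1) → (3, 1)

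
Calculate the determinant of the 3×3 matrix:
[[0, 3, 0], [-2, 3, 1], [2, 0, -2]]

Expansion along first row:
det = 0·det([[3,1],[0,-2]]) - 3·det([[-2,1],[2,-2]]) + 0·det([[-2,3],[2,0]])
    = 0·(3·-2 - 1·0) - 3·(-2·-2 - 1·2) + 0·(-2·0 - 3·2)
    = 0·-6 - 3·2 + 0·-6
    = 0 + -6 + 0 = -6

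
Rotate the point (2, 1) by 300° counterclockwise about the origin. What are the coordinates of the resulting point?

Rotation matrix for 300°: [[cos 300°, -sin 300°], [sin 300°, cos 300°]] ≈ [[0.500000, 0.866025], [-0.866025, 0.500000]]
[[0.500000, 0.866025], [-0.866025, 0.500000]] × [2, 1]ᵀ ≈ [1.8660, -1.2321]ᵀ
Result: (1.8660, -1.2321)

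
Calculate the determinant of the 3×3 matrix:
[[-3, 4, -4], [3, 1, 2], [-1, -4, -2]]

Expansion along first row:
det = -3·det([[1,2],[-4,-2]]) - 4·det([[3,2],[-1,-2]]) + -4·det([[3,1],[-1,-4]])
    = -3·(1·-2 - 2·-4) - 4·(3·-2 - 2·-1) + -4·(3·-4 - 1·-1)
    = -3·6 - 4·-4 + -4·-11
    = -18 + 16 + 44 = 42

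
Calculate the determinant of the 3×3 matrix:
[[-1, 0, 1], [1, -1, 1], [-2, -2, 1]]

Expansion along first row:
det = -1·det([[-1,1],[-2,1]]) - 0·det([[1,1],[-2,1]]) + 1·det([[1,-1],[-2,-2]])
    = -1·(-1·1 - 1·-2) - 0·(1·1 - 1·-2) + 1·(1·-2 - -1·-2)
    = -1·1 - 0·3 + 1·-4
    = -1 + 0 + -4 = -5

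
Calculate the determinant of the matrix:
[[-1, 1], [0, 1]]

For a 2×2 matrix [[a, b], [c, d]], det = ad - bc
det = (-1)(1) - (1)(0) = -1 - 0 = -1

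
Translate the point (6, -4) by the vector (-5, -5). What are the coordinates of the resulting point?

Translation by (-5, -5) (homogeneous matrix [[1, 0, -5], [0, 1, -5], [0, 0, 1]]):
x' = 6 + -5 = 1
y' = -4 + -5 = -9
Result: (1, -9)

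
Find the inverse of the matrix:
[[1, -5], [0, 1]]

For [[a,b],[c,d]], inverse = (1/det)·[[d,-b],[-c,a]]
det = (1)(1) - (-5)(0) = 1 - 0 = 1
Inverse = [[1, 5], [0, 1]]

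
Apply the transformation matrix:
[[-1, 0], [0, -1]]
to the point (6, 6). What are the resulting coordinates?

Matrix multiplication:
[[-1, 0], [0, -1]] × [6, 6]ᵀ
= [(-1)(6) + (0)(6), (0)(6) + (-1)(6)]ᵀ
= [-6, -6]ᵀ
Result: (-6, -6)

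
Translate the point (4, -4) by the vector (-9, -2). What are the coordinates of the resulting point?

Translation by (-9, -2) (homogeneous matrix [[1, 0, -9], [0, 1, -2], [0, 0, 1]]):
x' = 4 + -9 = -5
y' = -4 + -2 = -6
Result: (-5, -6)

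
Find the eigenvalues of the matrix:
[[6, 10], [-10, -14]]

Characteristic equation: det(A - λI) = 0
λ² - (trace)λ + (det) = 0
trace = 6 + -14 = -8, det = (6)(-14) - (10)(-10) = 16
λ² - (-8)λ + (16) = 0
λ = (-8 ± √((-8)² - 4·(16))) / 2 = (-8 ± √0) / 2
Solving: λ = -4, -4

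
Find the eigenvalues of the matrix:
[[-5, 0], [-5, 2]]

Characteristic equation: det(A - λI) = 0
λ² - (trace)λ + (det) = 0
trace = -5 + 2 = -3, det = (-5)(2) - (0)(-5) = -10
λ² - (-3)λ + (-10) = 0
λ = (-3 ± √((-3)² - 4·(-10))) / 2 = (-3 ± √49) / 2
Solving: λ = -5, 2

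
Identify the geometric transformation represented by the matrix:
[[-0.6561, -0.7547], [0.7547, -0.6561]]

This matrix represents: rotation by 131° counterclockwise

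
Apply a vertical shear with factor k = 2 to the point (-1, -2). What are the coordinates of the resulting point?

Shear matrix for vertical shear with factor k = 2:
[[1, 0], [2, 1]]
Result: (-1, -2) → (-1, -4)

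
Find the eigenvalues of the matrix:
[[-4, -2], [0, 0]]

Characteristic equation: det(A - λI) = 0
λ² - (trace)λ + (det) = 0
trace = -4 + 0 = -4, det = (-4)(0) - (-2)(0) = 0
λ² - (-4)λ + (0) = 0
λ = (-4 ± √((-4)² - 4·(0))) / 2 = (-4 ± √16) / 2
Solving: λ = -4, 0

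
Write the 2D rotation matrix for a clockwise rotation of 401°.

Rotation matrix formula: [[cos θ, -sin θ], [sin θ, cos θ]]
A clockwise rotation by 401° is equivalent to a counterclockwise rotation by -401°.
For θ = -401°:
cos(-401°) = 0.7547
sin(-401°) = -0.6561
Result: [[0.7547, 0.6561], [-0.6561, 0.7547]]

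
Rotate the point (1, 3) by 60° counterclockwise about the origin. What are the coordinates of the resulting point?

Rotation matrix for 60°: [[cos 60°, -sin 60°], [sin 60°, cos 60°]] ≈ [[0.500000, -0.866025], [0.866025, 0.500000]]
[[0.500000, -0.866025], [0.866025, 0.500000]] × [1, 3]ᵀ ≈ [-2.0981, 2.3660]ᵀ
Result: (-2.0981, 2.3660)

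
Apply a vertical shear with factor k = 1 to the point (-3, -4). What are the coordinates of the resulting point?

Shear matrix for vertical shear with factor k = 1:
[[1, 0], [1, 1]]
Result: (-3, -4) → (-3, -7)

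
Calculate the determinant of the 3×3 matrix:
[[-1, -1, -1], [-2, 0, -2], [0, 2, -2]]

Expansion along first row:
det = -1·det([[0,-2],[2,-2]]) - -1·det([[-2,-2],[0,-2]]) + -1·det([[-2,0],[0,2]])
    = -1·(0·-2 - -2·2) - -1·(-2·-2 - -2·0) + -1·(-2·2 - 0·0)
    = -1·4 - -1·4 + -1·-4
    = -4 + 4 + 4 = 4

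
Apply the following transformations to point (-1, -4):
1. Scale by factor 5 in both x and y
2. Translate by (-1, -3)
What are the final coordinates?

Step 1: Scale (-1, -4) by 5 → (-5, -20)
Step 2: Translate by (-1, -3) → (-6, -23)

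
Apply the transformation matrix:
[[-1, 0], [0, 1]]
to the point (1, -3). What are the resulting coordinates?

Matrix multiplication:
[[-1, 0], [0, 1]] × [1, -3]ᵀ
= [(-1)(1) + (0)(-3), (0)(1) + (1)(-3)]ᵀ
= [-1, -3]ᵀ
Result: (-1, -3)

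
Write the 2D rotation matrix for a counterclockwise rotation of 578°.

Rotation matrix formula: [[cos θ, -sin θ], [sin θ, cos θ]]
For θ = 578°:
cos(578°) = -0.7880
sin(578°) = -0.6157
Result: [[-0.7880, 0.6157], [-0.6157, -0.7880]]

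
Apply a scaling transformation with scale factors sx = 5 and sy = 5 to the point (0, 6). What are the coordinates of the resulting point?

Scaling matrix:
[[5, 0], [0, 5]]
Result: (0 × 5, 6 × 5) = (0, 30)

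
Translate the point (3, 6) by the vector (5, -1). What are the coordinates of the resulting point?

Translation by (5, -1) (homogeneous matrix [[1, 0, 5], [0, 1, -1], [0, 0, 1]]):
x' = 3 + 5 = 8
y' = 6 + -1 = 5
Result: (8, 5)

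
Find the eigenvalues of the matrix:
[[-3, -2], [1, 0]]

Characteristic equation: det(A - λI) = 0
λ² - (trace)λ + (det) = 0
trace = -3 + 0 = -3, det = (-3)(0) - (-2)(1) = 2
λ² - (-3)λ + (2) = 0
λ = (-3 ± √((-3)² - 4·(2))) / 2 = (-3 ± √1) / 2
Solving: λ = -2, -1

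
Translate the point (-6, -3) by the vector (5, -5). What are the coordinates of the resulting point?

Translation by (5, -5) (homogeneous matrix [[1, 0, 5], [0, 1, -5], [0, 0, 1]]):
x' = -6 + 5 = -1
y' = -3 + -5 = -8
Result: (-1, -8)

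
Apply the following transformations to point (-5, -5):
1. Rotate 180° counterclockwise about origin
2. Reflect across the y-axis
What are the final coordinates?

Step 1: Rotate 180° → (5, 5)
Step 2: Reflect across y-axis → (-5, 5)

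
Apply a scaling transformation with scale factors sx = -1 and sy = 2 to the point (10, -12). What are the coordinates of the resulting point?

Scaling matrix:
[[-1, 0], [0, 2]]
Result: (10 × -1, -12 × 2) = (-10, -24)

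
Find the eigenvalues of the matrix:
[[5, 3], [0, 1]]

Characteristic equation: det(A - λI) = 0
λ² - (trace)λ + (det) = 0
trace = 5 + 1 = 6, det = (5)(1) - (3)(0) = 5
λ² - (6)λ + (5) = 0
λ = (6 ± √((6)² - 4·(5))) / 2 = (6 ± √16) / 2
Solving: λ = 1, 5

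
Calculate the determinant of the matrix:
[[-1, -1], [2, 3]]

For a 2×2 matrix [[a, b], [c, d]], det = ad - bc
det = (-1)(3) - (-1)(2) = -3 - -2 = -1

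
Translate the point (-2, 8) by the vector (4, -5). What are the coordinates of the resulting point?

Translation by (4, -5) (homogeneous matrix [[1, 0, 4], [0, 1, -5], [0, 0, 1]]):
x' = -2 + 4 = 2
y' = 8 + -5 = 3
Result: (2, 3)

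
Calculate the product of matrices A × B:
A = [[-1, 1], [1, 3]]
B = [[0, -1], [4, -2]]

Matrix multiplication:
C[0][0] = -1×0 + 1×4 = 4
C[0][1] = -1×-1 + 1×-2 = -1
C[1][0] = 1×0 + 3×4 = 12
C[1][1] = 1×-1 + 3×-2 = -7
Result: [[4, -1], [12, -7]]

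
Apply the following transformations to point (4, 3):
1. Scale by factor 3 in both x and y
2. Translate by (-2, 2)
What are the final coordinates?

Step 1: Scale (4, 3) by 3 → (12, 9)
Step 2: Translate by (-2, 2) → (10, 11)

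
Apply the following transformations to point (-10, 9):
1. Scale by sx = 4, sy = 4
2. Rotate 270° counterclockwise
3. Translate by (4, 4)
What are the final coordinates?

Step 1: Scale → (-40, 36)
Step 2: Rotate 270° → (36, 40)
Step 3: Translate → (40, 44)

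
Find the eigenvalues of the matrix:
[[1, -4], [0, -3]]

Characteristic equation: det(A - λI) = 0
λ² - (trace)λ + (det) = 0
trace = 1 + -3 = -2, det = (1)(-3) - (-4)(0) = -3
λ² - (-2)λ + (-3) = 0
λ = (-2 ± √((-2)² - 4·(-3))) / 2 = (-2 ± √16) / 2
Solving: λ = -3, 1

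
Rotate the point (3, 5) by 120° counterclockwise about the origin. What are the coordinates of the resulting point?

Rotation matrix for 120°: [[cos 120°, -sin 120°], [sin 120°, cos 120°]] ≈ [[-0.500000, -0.866025], [0.866025, -0.500000]]
[[-0.500000, -0.866025], [0.866025, -0.500000]] × [3, 5]ᵀ ≈ [-5.8301, 0.0981]ᵀ
Result: (-5.8301, 0.0981)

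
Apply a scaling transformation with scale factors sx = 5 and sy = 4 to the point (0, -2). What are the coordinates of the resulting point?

Scaling matrix:
[[5, 0], [0, 4]]
Result: (0 × 5, -2 × 4) = (0, -8)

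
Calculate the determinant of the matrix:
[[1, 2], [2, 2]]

For a 2×2 matrix [[a, b], [c, d]], det = ad - bc
det = (1)(2) - (2)(2) = 2 - 4 = -2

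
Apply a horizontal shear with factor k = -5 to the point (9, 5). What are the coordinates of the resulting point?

Shear matrix for horizontal shear with factor k = -5:
[[1, -5], [0, 1]]
Result: (9, 5) → (-16, 5)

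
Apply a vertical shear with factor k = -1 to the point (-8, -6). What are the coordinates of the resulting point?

Shear matrix for vertical shear with factor k = -1:
[[1, 0], [-1, 1]]
Result: (-8, -6) → (-8, 2)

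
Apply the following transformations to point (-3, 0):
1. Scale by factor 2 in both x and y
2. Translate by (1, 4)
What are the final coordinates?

Step 1: Scale (-3, 0) by 2 → (-6, 0)
Step 2: Translate by (1, 4) → (-5, 4)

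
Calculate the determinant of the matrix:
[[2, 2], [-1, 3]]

For a 2×2 matrix [[a, b], [c, d]], det = ad - bc
det = (2)(3) - (2)(-1) = 6 - -2 = 8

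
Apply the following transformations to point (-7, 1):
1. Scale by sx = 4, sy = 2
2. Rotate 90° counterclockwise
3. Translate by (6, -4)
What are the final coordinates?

Step 1: Scale → (-28, 2)
Step 2: Rotate 90° → (-2, -28)
Step 3: Translate → (4, -32)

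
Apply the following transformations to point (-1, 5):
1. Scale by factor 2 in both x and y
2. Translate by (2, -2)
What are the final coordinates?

Step 1: Scale (-1, 5) by 2 → (-2, 10)
Step 2: Translate by (2, -2) → (0, 8)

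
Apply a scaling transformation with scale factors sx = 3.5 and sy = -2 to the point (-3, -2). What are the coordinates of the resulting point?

Scaling matrix:
[[3.50, 0], [0, -2]]
Result: (-3 × 3.5, -2 × -2) = (-10.5, 4)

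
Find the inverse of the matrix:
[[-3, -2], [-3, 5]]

For [[a,b],[c,d]], inverse = (1/det)·[[d,-b],[-c,a]]
det = (-3)(5) - (-2)(-3) = -15 - 6 = -21
Inverse = (1/-21)·[[5, 2], [3, -3]]
= [[-5/21, -2/21], [-1/7, 1/7]]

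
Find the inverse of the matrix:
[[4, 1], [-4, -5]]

For [[a,b],[c,d]], inverse = (1/det)·[[d,-b],[-c,a]]
det = (4)(-5) - (1)(-4) = -20 - -4 = -16
Inverse = (1/-16)·[[-5, -1], [4, 4]]
= [[5/16, 1/16], [-1/4, -1/4]]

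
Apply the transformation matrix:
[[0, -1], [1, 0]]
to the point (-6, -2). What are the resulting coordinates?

Matrix multiplication:
[[0, -1], [1, 0]] × [-6, -2]ᵀ
= [(0)(-6) + (-1)(-2), (1)(-6) + (0)(-2)]ᵀ
= [2, -6]ᵀ
Result: (2, -6)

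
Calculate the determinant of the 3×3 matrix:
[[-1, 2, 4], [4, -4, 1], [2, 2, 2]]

Expansion along first row:
det = -1·det([[-4,1],[2,2]]) - 2·det([[4,1],[2,2]]) + 4·det([[4,-4],[2,2]])
    = -1·(-4·2 - 1·2) - 2·(4·2 - 1·2) + 4·(4·2 - -4·2)
    = -1·-10 - 2·6 + 4·16
    = 10 + -12 + 64 = 62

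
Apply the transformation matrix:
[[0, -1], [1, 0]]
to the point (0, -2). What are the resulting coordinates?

Matrix multiplication:
[[0, -1], [1, 0]] × [0, -2]ᵀ
= [(0)(0) + (-1)(-2), (1)(0) + (0)(-2)]ᵀ
= [2, 0]ᵀ
Result: (2, 0)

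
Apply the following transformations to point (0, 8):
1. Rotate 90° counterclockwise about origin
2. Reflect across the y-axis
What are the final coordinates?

Step 1: Rotate 90° → (-8, 0)
Step 2: Reflect across y-axis → (8, 0)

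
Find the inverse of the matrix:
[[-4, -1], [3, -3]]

For [[a,b],[c,d]], inverse = (1/det)·[[d,-b],[-c,a]]
det = (-4)(-3) - (-1)(3) = 12 - -3 = 15
Inverse = (1/15)·[[-3, 1], [-3, -4]]
= [[-1/5, 1/15], [-1/5, -4/15]]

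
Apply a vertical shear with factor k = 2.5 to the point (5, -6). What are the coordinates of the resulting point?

Shear matrix for vertical shear with factor k = 2.5:
[[1, 0], [2.50, 1]]
Result: (5, -6) → (5, 6.5)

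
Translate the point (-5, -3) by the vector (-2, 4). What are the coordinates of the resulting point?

Translation by (-2, 4) (homogeneous matrix [[1, 0, -2], [0, 1, 4], [0, 0, 1]]):
x' = -5 + -2 = -7
y' = -3 + 4 = 1
Result: (-7, 1)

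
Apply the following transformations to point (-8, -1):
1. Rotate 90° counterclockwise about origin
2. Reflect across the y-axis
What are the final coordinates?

Step 1: Rotate 90° → (1, -8)
Step 2: Reflect across y-axis → (-1, -8)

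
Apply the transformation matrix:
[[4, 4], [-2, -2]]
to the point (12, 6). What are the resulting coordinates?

Matrix multiplication:
[[4, 4], [-2, -2]] × [12, 6]ᵀ
= [(4)(12) + (4)(6), (-2)(12) + (-2)(6)]ᵀ
= [72, -36]ᵀ
Result: (72, -36)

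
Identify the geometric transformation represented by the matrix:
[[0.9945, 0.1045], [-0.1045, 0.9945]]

This matrix represents: rotation by 354° counterclockwise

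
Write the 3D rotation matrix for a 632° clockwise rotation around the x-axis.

Rotation matrix for clockwise 632° around x-axis:
A clockwise rotation by 632° is a counterclockwise rotation by -632°.
cos(-632°) = 0.0349, sin(-632°) = 0.9994
Result: [[1, 0, 0], [0, 0.0349, -0.9994], [0, 0.9994, 0.0349]]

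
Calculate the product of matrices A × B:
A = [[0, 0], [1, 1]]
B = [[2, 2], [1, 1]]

Matrix multiplication:
C[0][0] = 0×2 + 0×1 = 0
C[0][1] = 0×2 + 0×1 = 0
C[1][0] = 1×2 + 1×1 = 3
C[1][1] = 1×2 + 1×1 = 3
Result: [[0, 0], [3, 3]]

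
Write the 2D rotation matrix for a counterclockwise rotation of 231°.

Rotation matrix formula: [[cos θ, -sin θ], [sin θ, cos θ]]
For θ = 231°:
cos(231°) = -0.6293
sin(231°) = -0.7771
Result: [[-0.6293, 0.7771], [-0.7771, -0.6293]]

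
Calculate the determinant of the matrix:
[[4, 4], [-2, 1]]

For a 2×2 matrix [[a, b], [c, d]], det = ad - bc
det = (4)(1) - (4)(-2) = 4 - -8 = 12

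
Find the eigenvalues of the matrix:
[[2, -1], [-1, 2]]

Characteristic equation: det(A - λI) = 0
λ² - (trace)λ + (det) = 0
trace = 2 + 2 = 4, det = (2)(2) - (-1)(-1) = 3
λ² - (4)λ + (3) = 0
λ = (4 ± √((4)² - 4·(3))) / 2 = (4 ± √4) / 2
Solving: λ = 1, 3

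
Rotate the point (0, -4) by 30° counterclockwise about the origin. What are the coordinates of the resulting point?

Rotation matrix for 30°: [[cos 30°, -sin 30°], [sin 30°, cos 30°]] ≈ [[0.866025, -0.500000], [0.500000, 0.866025]]
[[0.866025, -0.500000], [0.500000, 0.866025]] × [0, -4]ᵀ ≈ [2, -3.4641]ᵀ
Result: (2, -3.4641)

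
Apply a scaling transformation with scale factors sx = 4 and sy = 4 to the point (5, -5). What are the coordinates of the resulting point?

Scaling matrix:
[[4, 0], [0, 4]]
Result: (5 × 4, -5 × 4) = (20, -20)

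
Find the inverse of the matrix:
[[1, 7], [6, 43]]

For [[a,b],[c,d]], inverse = (1/det)·[[d,-b],[-c,a]]
det = (1)(43) - (7)(6) = 43 - 42 = 1
Inverse = [[43, -7], [-6, 1]]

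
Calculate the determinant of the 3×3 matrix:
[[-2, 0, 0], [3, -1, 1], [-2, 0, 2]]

Expansion along first row:
det = -2·det([[-1,1],[0,2]]) - 0·det([[3,1],[-2,2]]) + 0·det([[3,-1],[-2,0]])
    = -2·(-1·2 - 1·0) - 0·(3·2 - 1·-2) + 0·(3·0 - -1·-2)
    = -2·-2 - 0·8 + 0·-2
    = 4 + 0 + 0 = 4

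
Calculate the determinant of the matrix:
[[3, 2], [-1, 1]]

For a 2×2 matrix [[a, b], [c, d]], det = ad - bc
det = (3)(1) - (2)(-1) = 3 - -2 = 5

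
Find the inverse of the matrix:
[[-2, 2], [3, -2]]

For [[a,b],[c,d]], inverse = (1/det)·[[d,-b],[-c,a]]
det = (-2)(-2) - (2)(3) = 4 - 6 = -2
Inverse = (1/-2)·[[-2, -2], [-3, -2]]
= [[1, 1], [3/2, 1]]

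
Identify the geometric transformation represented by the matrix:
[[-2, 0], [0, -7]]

This matrix represents: non-uniform scaling by sx = -2, sy = -7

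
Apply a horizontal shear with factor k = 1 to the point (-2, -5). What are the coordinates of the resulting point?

Shear matrix for horizontal shear with factor k = 1:
[[1, 1], [0, 1]]
Result: (-2, -5) → (-7, -5)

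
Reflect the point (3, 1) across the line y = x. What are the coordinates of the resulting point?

Reflection across line y = x: (3, 1) → (1, 3)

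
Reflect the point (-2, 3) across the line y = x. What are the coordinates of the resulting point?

Reflection across line y = x: (-2, 3) → (3, -2)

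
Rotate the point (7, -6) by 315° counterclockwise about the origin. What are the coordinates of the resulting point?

Rotation matrix for 315°: [[cos 315°, -sin 315°], [sin 315°, cos 315°]] ≈ [[0.707107, 0.707107], [-0.707107, 0.707107]]
[[0.707107, 0.707107], [-0.707107, 0.707107]] × [7, -6]ᵀ ≈ [0.7071, -9.1924]ᵀ
Result: (0.7071, -9.1924)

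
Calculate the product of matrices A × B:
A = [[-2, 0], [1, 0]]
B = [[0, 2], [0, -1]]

Matrix multiplication:
C[0][0] = -2×0 + 0×0 = 0
C[0][1] = -2×2 + 0×-1 = -4
C[1][0] = 1×0 + 0×0 = 0
C[1][1] = 1×2 + 0×-1 = 2
Result: [[0, -4], [0, 2]]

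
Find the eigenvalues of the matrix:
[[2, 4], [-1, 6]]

Characteristic equation: det(A - λI) = 0
λ² - (trace)λ + (det) = 0
trace = 2 + 6 = 8, det = (2)(6) - (4)(-1) = 16
λ² - (8)λ + (16) = 0
λ = (8 ± √((8)² - 4·(16))) / 2 = (8 ± √0) / 2
Solving: λ = 4, 4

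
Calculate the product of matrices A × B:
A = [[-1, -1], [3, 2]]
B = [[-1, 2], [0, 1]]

Matrix multiplication:
C[0][0] = -1×-1 + -1×0 = 1
C[0][1] = -1×2 + -1×1 = -3
C[1][0] = 3×-1 + 2×0 = -3
C[1][1] = 3×2 + 2×1 = 8
Result: [[1, -3], [-3, 8]]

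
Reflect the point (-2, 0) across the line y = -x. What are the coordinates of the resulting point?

Reflection across line y = -x: (-2, 0) → (0, 2)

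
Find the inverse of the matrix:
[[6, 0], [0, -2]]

For [[a,b],[c,d]], inverse = (1/det)·[[d,-b],[-c,a]]
det = (6)(-2) - (0)(0) = -12 - 0 = -12
Inverse = (1/-12)·[[-2, 0], [0, 6]]
= [[1/6, 0], [0, -1/2]]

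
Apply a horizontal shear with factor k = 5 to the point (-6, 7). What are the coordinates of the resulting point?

Shear matrix for horizontal shear with factor k = 5:
[[1, 5], [0, 1]]
Result: (-6, 7) → (29, 7)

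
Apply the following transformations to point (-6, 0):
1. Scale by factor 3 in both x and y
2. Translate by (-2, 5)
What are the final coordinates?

Step 1: Scale (-6, 0) by 3 → (-18, 0)
Step 2: Translate by (-2, 5) → (-20, 5)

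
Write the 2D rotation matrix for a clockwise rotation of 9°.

Rotation matrix formula: [[cos θ, -sin θ], [sin θ, cos θ]]
A clockwise rotation by 9° is equivalent to a counterclockwise rotation by -9°.
For θ = -9°:
cos(-9°) = 0.9877
sin(-9°) = -0.1564
Result: [[0.9877, 0.1564], [-0.1564, 0.9877]]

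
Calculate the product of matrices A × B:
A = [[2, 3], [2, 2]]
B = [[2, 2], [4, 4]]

Matrix multiplication:
C[0][0] = 2×2 + 3×4 = 16
C[0][1] = 2×2 + 3×4 = 16
C[1][0] = 2×2 + 2×4 = 12
C[1][1] = 2×2 + 2×4 = 12
Result: [[16, 16], [12, 12]]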